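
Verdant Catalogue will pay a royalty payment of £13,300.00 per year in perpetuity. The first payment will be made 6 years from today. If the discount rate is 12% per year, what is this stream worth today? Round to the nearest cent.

Value at end of year 5: C / r = £13,300.00 / 0.12 = £110,833.3333
Discount to today: PV = £110,833.3333 / (1 + 0.12)^5 = £110,833.3333 / 1.762342 = £62,889.81

£62889.81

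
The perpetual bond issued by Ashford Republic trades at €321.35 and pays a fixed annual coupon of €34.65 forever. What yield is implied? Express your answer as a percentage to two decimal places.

10.78%

P = C/r ⇒ r = C/P = €34.65/€321.35 = 0.107826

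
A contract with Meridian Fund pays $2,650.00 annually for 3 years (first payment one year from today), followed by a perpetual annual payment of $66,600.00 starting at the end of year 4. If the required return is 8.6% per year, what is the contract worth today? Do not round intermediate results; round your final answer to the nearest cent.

PV of 3-year annuity: $2,650.00 × [1 − (1+0.086)^−3] / 0.086 = 6756.04066
Perpetuity value at year 3: $66,600.00 / 0.086 = 774418.60465
PV of perpetuity: 774418.60465 / (1+0.086)^3 = 604625.28091
Total PV = 6756.04066 + 604625.28091 = 611381.32157

$611381.32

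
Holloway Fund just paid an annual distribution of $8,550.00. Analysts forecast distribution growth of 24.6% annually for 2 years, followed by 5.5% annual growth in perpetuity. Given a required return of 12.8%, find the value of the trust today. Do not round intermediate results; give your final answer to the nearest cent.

D_1 = 10653.30000
D_2 = 13274.01180
Terminal value at year 2: TV = D_2×(1+g_2)/(r−g_2) = 14004.08245/0.073 = 191836.74588
P_0 = D_1/(1+r)^1 + D_2/(1+r)^2 + TV/(1+r)^2
    = 9444.41489 + 10432.39447 + 150769.53646 = 170646.34582

$170646.35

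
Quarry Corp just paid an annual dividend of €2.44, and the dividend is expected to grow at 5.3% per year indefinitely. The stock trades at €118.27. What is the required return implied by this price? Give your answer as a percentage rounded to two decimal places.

D₁ = €2.44 × 1.053 = €2.5693
P = D₁/(r − g) ⇒ r = D₁/P + g = €2.5693/€118.27 + 0.053 = 0.021724 + 0.053 = 0.074724

7.47%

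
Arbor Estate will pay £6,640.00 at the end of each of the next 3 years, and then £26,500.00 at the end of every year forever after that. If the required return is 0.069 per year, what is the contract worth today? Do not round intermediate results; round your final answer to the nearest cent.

PV of 3-year annuity: £6,640.00 × [1 − (1+0.069)^−3] / 0.069 = 17457.34457
Perpetuity value at year 3: £26,500.00 / 0.069 = 384057.97101
PV of perpetuity: 384057.97101 / (1+0.069)^3 = 314386.33983
Total PV = 17457.34457 + 314386.33983 = 331843.68440

£331843.68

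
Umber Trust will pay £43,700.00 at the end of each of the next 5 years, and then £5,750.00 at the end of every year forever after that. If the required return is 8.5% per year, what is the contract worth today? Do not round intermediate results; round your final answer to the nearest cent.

PV of 5-year annuity: £43,700.00 × [1 − (1+0.085)^−5] / 0.085 = 172206.05885
Perpetuity value at year 5: £5,750.00 / 0.085 = 67647.05882
PV of perpetuity: 67647.05882 / (1+0.085)^5 = 44988.36687
Total PV = 172206.05885 + 44988.36687 = 217194.42572

£217194.43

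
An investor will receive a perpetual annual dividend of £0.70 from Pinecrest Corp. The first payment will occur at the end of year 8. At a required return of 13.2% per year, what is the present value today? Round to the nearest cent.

Value at end of year 7: C / r = £0.70 / 0.132 = £5.3030
Discount to today: PV = £5.3030 / (1 + 0.132)^7 = £5.3030 / 2.381908 = £2.23

£2.23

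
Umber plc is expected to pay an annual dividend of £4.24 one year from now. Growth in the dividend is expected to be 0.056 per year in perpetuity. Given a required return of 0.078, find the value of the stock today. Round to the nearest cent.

£192.73

Growing perpetuity: P = D₁ / (r − g) = £4.2400 / (0.078 − 0.056) = £192.73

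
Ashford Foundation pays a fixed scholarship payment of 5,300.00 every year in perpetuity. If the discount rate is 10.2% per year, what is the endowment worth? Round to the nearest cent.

51960.78

Level perpetuity: PV = C / r = 5,300.00 / 0.102 = 51,960.78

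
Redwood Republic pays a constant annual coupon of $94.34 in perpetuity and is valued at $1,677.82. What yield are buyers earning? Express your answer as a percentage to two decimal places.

5.62%

P = C/r ⇒ r = C/P = $94.34/$1,677.82 = 0.056228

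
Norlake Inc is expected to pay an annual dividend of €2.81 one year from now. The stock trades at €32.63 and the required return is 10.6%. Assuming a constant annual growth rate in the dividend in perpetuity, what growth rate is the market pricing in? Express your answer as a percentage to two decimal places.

P = D₁/(r−g) ⇒ g = r − D₁/P = 0.106 − €2.81/€32.63 = 0.019883

1.99%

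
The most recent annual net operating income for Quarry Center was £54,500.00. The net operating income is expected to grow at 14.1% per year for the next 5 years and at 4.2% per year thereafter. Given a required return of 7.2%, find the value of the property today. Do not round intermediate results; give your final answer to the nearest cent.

£2915672.29

D_1 = 62184.50000
D_2 = 70952.51450
D_3 = 80956.81904
D_4 = 92371.73053
D_5 = 105396.14453
Terminal value at year 5: TV = D_5×(1+g_2)/(r−g_2) = 109822.78260/0.03 = 3660759.42016
P_0 = D_1/(1+r)^1 + D_2/(1+r)^2 + D_3/(1+r)^3 + D_4/(1+r)^4 + D_5/(1+r)^5 + TV/(1+r)^5
    = 58007.92910 + 61741.64842 + 65715.69109 + 69945.52569 + 74447.61642 + 2585813.87714 = 2915672.28786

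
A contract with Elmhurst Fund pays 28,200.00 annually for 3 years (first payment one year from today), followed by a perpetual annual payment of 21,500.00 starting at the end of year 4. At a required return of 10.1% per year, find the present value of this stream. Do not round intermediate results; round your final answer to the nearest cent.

229503.91

PV of 3-year annuity: 28,200.00 × [1 − (1+0.101)^−3] / 0.101 = 70005.94705
Perpetuity value at year 3: 21,500.00 / 0.101 = 212871.28713
PV of perpetuity: 212871.28713 / (1+0.101)^3 = 159497.95870
Total PV = 70005.94705 + 159497.95870 = 229503.90575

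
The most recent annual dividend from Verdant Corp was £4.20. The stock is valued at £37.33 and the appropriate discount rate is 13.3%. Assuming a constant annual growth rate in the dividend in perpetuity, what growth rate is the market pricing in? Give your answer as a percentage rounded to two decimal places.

1.84%

P = D₀(1+g)/(r−g) ⇒ P(r−g) = D₀(1+g) ⇒ g(P+D₀) = P·r − D₀
g = (P·r − D₀)/(P + D₀) = (£37.33×0.133 − £4.20) / (£37.33 + £4.20) = 0.018418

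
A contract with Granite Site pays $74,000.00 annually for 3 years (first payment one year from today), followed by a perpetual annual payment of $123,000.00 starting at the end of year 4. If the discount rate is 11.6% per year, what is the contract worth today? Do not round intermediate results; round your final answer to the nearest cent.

PV of 3-year annuity: $74,000.00 × [1 − (1+0.116)^−3] / 0.116 = 178964.36625
Perpetuity value at year 3: $123,000.00 / 0.116 = 1060344.82759
PV of perpetuity: 1060344.82759 / (1+0.116)^3 = 762877.02964
Total PV = 178964.36625 + 762877.02964 = 941841.39588

$941841.40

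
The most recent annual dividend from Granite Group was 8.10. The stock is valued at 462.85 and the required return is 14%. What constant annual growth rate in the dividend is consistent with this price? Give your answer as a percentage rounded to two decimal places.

12.04%

P = D₀(1+g)/(r−g) ⇒ P(r−g) = D₀(1+g) ⇒ g(P+D₀) = P·r − D₀
g = (P·r − D₀)/(P + D₀) = (462.85×0.14 − 8.10) / (462.85 + 8.10) = 0.120393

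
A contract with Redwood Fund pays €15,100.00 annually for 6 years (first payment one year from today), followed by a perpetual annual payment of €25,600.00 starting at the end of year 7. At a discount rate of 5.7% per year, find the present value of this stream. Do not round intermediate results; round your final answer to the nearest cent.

€397000.63

PV of 6-year annuity: €15,100.00 × [1 − (1+0.057)^−6] / 0.057 = 74956.65164
Perpetuity value at year 6: €25,600.00 / 0.057 = 449122.80702
PV of perpetuity: 449122.80702 / (1+0.057)^6 = 322043.98040
Total PV = 74956.65164 + 322043.98040 = 397000.63204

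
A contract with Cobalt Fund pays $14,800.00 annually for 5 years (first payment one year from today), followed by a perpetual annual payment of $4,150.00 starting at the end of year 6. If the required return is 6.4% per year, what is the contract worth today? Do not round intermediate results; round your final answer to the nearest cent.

PV of 5-year annuity: $14,800.00 × [1 − (1+0.064)^−5] / 0.064 = 61670.40192
Perpetuity value at year 5: $4,150.00 / 0.064 = 64843.75000
PV of perpetuity: 64843.75000 / (1+0.064)^5 = 47551.03595
Total PV = 61670.40192 + 47551.03595 = 109221.43787

$109221.44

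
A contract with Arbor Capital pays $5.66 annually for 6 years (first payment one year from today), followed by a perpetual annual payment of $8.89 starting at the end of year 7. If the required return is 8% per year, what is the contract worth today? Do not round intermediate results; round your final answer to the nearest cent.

$96.19

PV of 6-year annuity: $5.66 × [1 − (1+0.08)^−6] / 0.08 = 26.16550
Perpetuity value at year 6: $8.89 / 0.08 = 111.12500
PV of perpetuity: 111.12500 / (1+0.08)^6 = 70.02760
Total PV = 26.16550 + 70.02760 = 96.19310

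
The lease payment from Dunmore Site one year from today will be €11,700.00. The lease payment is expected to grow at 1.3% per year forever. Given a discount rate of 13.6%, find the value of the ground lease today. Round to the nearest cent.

Growing perpetuity: P = D₁ / (r − g) = €11,700.0000 / (0.136 − 0.013) = €95,121.95

€95121.95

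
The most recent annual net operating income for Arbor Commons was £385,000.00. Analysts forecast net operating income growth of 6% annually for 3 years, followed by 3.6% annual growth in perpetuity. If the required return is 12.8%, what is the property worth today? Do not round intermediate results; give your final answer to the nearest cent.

D_1 = 408100.00000
D_2 = 432586.00000
D_3 = 458541.16000
Terminal value at year 3: TV = D_3×(1+g_2)/(r−g_2) = 475048.64176/0.092 = 5163572.19304
P_0 = D_1/(1+r)^1 + D_2/(1+r)^2 + D_3/(1+r)^3 + TV/(1+r)^3
    = 361790.78014 + 339980.69765 + 319485.40737 + 3597683.50035 = 4618940.38551

£4618940.39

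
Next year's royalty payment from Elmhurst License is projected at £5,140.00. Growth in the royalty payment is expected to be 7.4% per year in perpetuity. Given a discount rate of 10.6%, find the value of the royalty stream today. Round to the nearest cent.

£160625.00

Growing perpetuity: P = D₁ / (r − g) = £5,140.0000 / (0.106 − 0.074) = £160,625.00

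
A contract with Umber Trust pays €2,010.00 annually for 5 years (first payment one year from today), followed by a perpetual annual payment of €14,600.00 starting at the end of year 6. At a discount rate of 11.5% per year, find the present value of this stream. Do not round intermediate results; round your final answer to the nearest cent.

PV of 5-year annuity: €2,010.00 × [1 − (1+0.115)^−5] / 0.115 = 7336.25447
Perpetuity value at year 5: €14,600.00 / 0.115 = 126956.52174
PV of perpetuity: 126956.52174 / (1+0.115)^5 = 73668.30517
Total PV = 7336.25447 + 73668.30517 = 81004.55965

€81004.56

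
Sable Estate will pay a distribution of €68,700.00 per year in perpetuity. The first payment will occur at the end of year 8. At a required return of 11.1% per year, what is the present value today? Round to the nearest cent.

Value at end of year 7: C / r = €68,700.00 / 0.111 = €618,918.9189
Discount to today: PV = €618,918.9189 / (1 + 0.111)^7 = €618,918.9189 / 2.089288 = €296,234.30

€296234.30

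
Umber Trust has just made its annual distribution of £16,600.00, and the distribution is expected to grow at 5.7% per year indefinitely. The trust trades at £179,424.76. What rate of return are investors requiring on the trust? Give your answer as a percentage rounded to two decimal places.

D₁ = £16,600.00 × 1.057 = £17,546.2000
P = D₁/(r − g) ⇒ r = D₁/P + g = £17,546.2000/£179,424.76 + 0.057 = 0.097791 + 0.057 = 0.154791

15.48%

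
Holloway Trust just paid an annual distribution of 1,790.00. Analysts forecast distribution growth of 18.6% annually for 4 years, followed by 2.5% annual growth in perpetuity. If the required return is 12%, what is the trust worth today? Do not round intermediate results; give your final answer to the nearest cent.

D_1 = 2122.94000
D_2 = 2517.80684
D_3 = 2986.11891
D_4 = 3541.53703
Terminal value at year 4: TV = D_4×(1+g_2)/(r−g_2) = 3630.07546/0.095 = 38211.32059
P_0 = D_1/(1+r)^1 + D_2/(1+r)^2 + D_3/(1+r)^3 + D_4/(1+r)^4 + TV/(1+r)^4
    = 1895.48214 + 2007.18020 + 2125.46046 + 2250.71081 + 24283.98503 = 32562.81864

32562.82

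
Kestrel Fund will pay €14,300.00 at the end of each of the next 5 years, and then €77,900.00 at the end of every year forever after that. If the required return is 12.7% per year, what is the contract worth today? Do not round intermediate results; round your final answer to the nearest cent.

€388042.74

PV of 5-year annuity: €14,300.00 × [1 − (1+0.127)^−5] / 0.127 = 50666.76300
Perpetuity value at year 5: €77,900.00 / 0.127 = 613385.82677
PV of perpetuity: 613385.82677 / (1+0.127)^5 = 337375.97798
Total PV = 50666.76300 + 337375.97798 = 388042.74098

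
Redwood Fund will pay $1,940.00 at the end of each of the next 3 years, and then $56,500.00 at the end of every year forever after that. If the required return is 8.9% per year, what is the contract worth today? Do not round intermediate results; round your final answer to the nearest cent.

$496477.51

PV of 3-year annuity: $1,940.00 × [1 − (1+0.089)^−3] / 0.089 = 4919.47682
Perpetuity value at year 3: $56,500.00 / 0.089 = 634831.46067
PV of perpetuity: 634831.46067 / (1+0.089)^3 = 491558.03776
Total PV = 4919.47682 + 491558.03776 = 496477.51458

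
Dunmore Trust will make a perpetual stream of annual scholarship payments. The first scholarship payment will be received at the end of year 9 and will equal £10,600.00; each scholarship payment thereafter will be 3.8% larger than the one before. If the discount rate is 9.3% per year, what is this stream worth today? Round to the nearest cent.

£94619.77

Value at end of year 8: C₁ / (r − g) = £10,600.00 / (0.093 − 0.038) = £192,727.2727
Discount to today: PV = £192,727.2727 / (1 + 0.093)^8 = £192,727.2727 / 2.036861 = £94,619.77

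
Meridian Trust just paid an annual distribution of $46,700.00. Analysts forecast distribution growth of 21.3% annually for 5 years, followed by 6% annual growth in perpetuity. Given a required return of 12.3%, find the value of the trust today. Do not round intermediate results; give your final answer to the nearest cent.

D_1 = 56647.10000
D_2 = 68712.93230
D_3 = 83348.78688
D_4 = 101102.07849
D_5 = 122636.82120
Terminal value at year 5: TV = D_5×(1+g_2)/(r−g_2) = 129995.03047/0.063 = 2063413.18214
P_0 = D_1/(1+r)^1 + D_2/(1+r)^2 + D_3/(1+r)^3 + D_4/(1+r)^4 + D_5/(1+r)^5 + TV/(1+r)^5
    = 50442.65361 + 54485.25274 + 58851.83577 + 63568.36758 + 68662.89392 + 1155280.43739 = 1451291.44100

$1451291.44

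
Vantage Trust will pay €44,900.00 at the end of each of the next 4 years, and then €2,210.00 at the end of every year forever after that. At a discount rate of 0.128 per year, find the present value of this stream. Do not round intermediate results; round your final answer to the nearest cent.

PV of 4-year annuity: €44,900.00 × [1 − (1+0.128)^−4] / 0.128 = 134110.65659
Perpetuity value at year 4: €2,210.00 / 0.128 = 17265.62500
PV of perpetuity: 17265.62500 / (1+0.128)^4 = 10664.63277
Total PV = 134110.65659 + 10664.63277 = 144775.28936

€144775.29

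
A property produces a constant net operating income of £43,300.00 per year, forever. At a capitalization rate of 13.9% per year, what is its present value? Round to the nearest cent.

£311510.79

Level perpetuity: PV = C / r = £43,300.00 / 0.139 = £311,510.79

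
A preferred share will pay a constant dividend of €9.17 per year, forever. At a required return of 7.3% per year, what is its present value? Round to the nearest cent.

Level perpetuity: PV = C / r = €9.17 / 0.073 = €125.62

€125.62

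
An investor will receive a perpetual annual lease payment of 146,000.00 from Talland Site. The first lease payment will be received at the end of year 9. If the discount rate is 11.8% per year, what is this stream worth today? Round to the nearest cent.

Value at end of year 8: C / r = 146,000.00 / 0.118 = 1,237,288.1356
Discount to today: PV = 1,237,288.1356 / (1 + 0.118)^8 = 1,237,288.1356 / 2.440813 = 506,916.49

506916.49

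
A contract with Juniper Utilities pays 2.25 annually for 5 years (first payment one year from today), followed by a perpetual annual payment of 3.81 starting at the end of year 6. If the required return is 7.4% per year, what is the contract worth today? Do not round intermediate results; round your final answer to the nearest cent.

45.16

PV of 5-year annuity: 2.25 × [1 − (1+0.074)^−5] / 0.074 = 9.12747
Perpetuity value at year 5: 3.81 / 0.074 = 51.48649
PV of perpetuity: 51.48649 / (1+0.074)^5 = 36.03063
Total PV = 9.12747 + 36.03063 = 45.15810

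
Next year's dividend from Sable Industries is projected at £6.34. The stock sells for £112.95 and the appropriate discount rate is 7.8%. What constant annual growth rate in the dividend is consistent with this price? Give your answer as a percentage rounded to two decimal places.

2.19%

P = D₁/(r−g) ⇒ g = r − D₁/P = 0.078 − £6.34/£112.95 = 0.021869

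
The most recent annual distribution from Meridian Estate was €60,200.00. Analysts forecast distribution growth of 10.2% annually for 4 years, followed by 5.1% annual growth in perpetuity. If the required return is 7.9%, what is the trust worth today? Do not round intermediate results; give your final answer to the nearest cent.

€2712474.17

D_1 = 66340.40000
D_2 = 73107.12080
D_3 = 80564.04712
D_4 = 88781.57993
Terminal value at year 4: TV = D_4×(1+g_2)/(r−g_2) = 93309.44050/0.028 = 3332480.01801
P_0 = D_1/(1+r)^1 + D_2/(1+r)^2 + D_3/(1+r)^3 + D_4/(1+r)^4 + TV/(1+r)^4
    = 61483.22521 + 62793.80369 + 64132.31850 + 65499.36514 + 2458565.45593 = 2712474.16848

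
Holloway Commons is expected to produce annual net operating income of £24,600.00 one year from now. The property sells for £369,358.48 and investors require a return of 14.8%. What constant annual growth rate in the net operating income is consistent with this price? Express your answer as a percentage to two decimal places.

8.14%

P = D₁/(r−g) ⇒ g = r − D₁/P = 0.148 − £24,600.00/£369,358.48 = 0.081398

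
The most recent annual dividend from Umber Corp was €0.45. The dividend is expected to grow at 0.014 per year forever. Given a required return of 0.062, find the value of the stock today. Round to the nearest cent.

€9.51

D₁ = D₀ × (1 + g) = €0.45 × 1.014 = €0.4563
Growing perpetuity: P = D₁ / (r − g) = €0.4563 / (0.062 − 0.014) = €9.51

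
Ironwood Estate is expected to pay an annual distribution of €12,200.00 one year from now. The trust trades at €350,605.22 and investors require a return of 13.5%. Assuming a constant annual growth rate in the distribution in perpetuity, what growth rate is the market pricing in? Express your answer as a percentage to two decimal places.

10.02%

P = D₁/(r−g) ⇒ g = r − D₁/P = 0.135 − €12,200.00/€350,605.22 = 0.100203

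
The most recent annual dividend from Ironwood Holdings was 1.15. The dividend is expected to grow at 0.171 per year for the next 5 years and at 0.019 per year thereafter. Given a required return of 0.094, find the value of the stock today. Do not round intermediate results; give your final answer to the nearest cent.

29.04

D_1 = 1.34665
D_2 = 1.57693
D_3 = 1.84658
D_4 = 2.16235
D_5 = 2.53211
Terminal value at year 5: TV = D_5×(1+g_2)/(r−g_2) = 2.58022/0.075 = 34.40291
P_0 = D_1/(1+r)^1 + D_2/(1+r)^2 + D_3/(1+r)^3 + D_4/(1+r)^4 + D_5/(1+r)^5 + TV/(1+r)^5
    = 1.23094 + 1.31758 + 1.41032 + 1.50958 + 1.61583 + 21.95375 = 29.03799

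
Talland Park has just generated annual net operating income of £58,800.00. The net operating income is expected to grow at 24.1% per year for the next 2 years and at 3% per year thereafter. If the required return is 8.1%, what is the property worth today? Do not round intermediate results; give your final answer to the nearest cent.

£1710077.34

D_1 = 72970.80000
D_2 = 90556.76280
Terminal value at year 2: TV = D_2×(1+g_2)/(r−g_2) = 93273.46568/0.051 = 1828891.48400
P_0 = D_1/(1+r)^1 + D_2/(1+r)^2 + TV/(1+r)^2
    = 67503.05273 + 77494.25387 + 1565080.02920 = 1710077.33580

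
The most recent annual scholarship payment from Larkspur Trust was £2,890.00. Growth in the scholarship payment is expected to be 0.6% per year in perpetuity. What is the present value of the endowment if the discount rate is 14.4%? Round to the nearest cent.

£21067.68

D₁ = D₀ × (1 + g) = £2,890.00 × 1.006 = £2,907.3400
Growing perpetuity: P = D₁ / (r − g) = £2,907.3400 / (0.144 − 0.006) = £21,067.68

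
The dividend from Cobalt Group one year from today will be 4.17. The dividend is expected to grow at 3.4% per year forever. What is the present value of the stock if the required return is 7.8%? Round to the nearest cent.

Growing perpetuity: P = D₁ / (r − g) = 4.1700 / (0.078 − 0.034) = 94.77

94.77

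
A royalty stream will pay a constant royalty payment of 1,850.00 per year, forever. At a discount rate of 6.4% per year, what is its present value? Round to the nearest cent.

Level perpetuity: PV = C / r = 1,850.00 / 0.064 = 28,906.25

28906.25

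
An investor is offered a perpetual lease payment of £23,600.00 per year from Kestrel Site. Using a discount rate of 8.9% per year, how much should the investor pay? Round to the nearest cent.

Level perpetuity: PV = C / r = £23,600.00 / 0.089 = £265,168.54

£265168.54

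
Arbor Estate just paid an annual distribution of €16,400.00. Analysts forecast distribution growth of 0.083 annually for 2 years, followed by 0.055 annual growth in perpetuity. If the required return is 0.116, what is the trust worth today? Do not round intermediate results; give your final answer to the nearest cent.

D_1 = 17761.20000
D_2 = 19235.37960
Terminal value at year 2: TV = D_2×(1+g_2)/(r−g_2) = 20293.32548/0.061 = 332677.46685
P_0 = D_1/(1+r)^1 + D_2/(1+r)^2 + TV/(1+r)^2
    = 15915.05376 + 15444.44733 + 267112.98260 = 298472.48369

€298472.48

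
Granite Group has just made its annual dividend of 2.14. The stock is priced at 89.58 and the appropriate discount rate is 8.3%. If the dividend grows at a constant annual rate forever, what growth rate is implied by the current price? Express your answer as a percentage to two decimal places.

5.77%

P = D₀(1+g)/(r−g) ⇒ P(r−g) = D₀(1+g) ⇒ g(P+D₀) = P·r − D₀
g = (P·r − D₀)/(P + D₀) = (89.58×0.083 − 2.14) / (89.58 + 2.14) = 0.057732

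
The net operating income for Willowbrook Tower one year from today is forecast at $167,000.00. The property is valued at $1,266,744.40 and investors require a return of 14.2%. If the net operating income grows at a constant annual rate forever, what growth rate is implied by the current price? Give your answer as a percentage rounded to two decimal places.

P = D₁/(r−g) ⇒ g = r − D₁/P = 0.142 − $167,000.00/$1,266,744.40 = 0.010166

1.02%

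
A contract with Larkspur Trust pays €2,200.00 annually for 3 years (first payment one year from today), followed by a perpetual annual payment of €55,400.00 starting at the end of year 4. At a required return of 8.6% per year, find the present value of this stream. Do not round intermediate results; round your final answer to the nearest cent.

PV of 3-year annuity: €2,200.00 × [1 − (1+0.086)^−3] / 0.086 = 5608.78847
Perpetuity value at year 3: €55,400.00 / 0.086 = 644186.04651
PV of perpetuity: 644186.04651 / (1+0.086)^3 = 502946.55499
Total PV = 5608.78847 + 502946.55499 = 508555.34346

€508555.34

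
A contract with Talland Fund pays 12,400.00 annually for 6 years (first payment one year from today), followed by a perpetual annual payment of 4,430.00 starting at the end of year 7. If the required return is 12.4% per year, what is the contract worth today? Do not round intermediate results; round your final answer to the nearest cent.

68125.84

PV of 6-year annuity: 12,400.00 × [1 − (1+0.124)^−6] / 0.124 = 50409.08373
Perpetuity value at year 6: 4,430.00 / 0.124 = 35725.80645
PV of perpetuity: 35725.80645 / (1+0.124)^6 = 17716.75476
Total PV = 50409.08373 + 17716.75476 = 68125.83850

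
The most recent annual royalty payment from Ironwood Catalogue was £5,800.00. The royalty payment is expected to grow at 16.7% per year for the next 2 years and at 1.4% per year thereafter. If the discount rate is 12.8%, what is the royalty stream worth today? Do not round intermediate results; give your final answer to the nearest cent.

D_1 = 6768.60000
D_2 = 7898.95620
Terminal value at year 2: TV = D_2×(1+g_2)/(r−g_2) = 8009.54159/0.114 = 70259.13673
P_0 = D_1/(1+r)^1 + D_2/(1+r)^2 + TV/(1+r)^2
    = 6000.53191 + 6207.99711 + 55218.50065 = 67427.02968

£67427.03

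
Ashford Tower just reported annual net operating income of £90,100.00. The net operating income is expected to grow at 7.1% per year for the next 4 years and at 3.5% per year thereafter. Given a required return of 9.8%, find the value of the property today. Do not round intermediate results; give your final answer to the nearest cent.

£1678684.65

D_1 = 96497.10000
D_2 = 103348.39410
D_3 = 110686.13008
D_4 = 118544.84532
Terminal value at year 4: TV = D_4×(1+g_2)/(r−g_2) = 122693.91490/0.063 = 1947522.45878
P_0 = D_1/(1+r)^1 + D_2/(1+r)^2 + D_3/(1+r)^3 + D_4/(1+r)^4 + TV/(1+r)^4
    = 87884.42623 + 85723.33378 + 83615.38295 + 81559.26698 + 1339902.24318 = 1678684.65312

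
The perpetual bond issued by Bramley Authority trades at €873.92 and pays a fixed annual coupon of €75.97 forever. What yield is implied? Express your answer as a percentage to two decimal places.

P = C/r ⇒ r = C/P = €75.97/€873.92 = 0.086930

8.69%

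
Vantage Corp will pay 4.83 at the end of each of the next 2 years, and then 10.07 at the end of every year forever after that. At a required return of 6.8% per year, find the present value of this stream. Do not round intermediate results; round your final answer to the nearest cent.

138.59

PV of 2-year annuity: 4.83 × [1 − (1+0.068)^−2] / 0.068 = 8.75700
Perpetuity value at year 2: 10.07 / 0.068 = 148.08824
PV of perpetuity: 148.08824 / (1+0.068)^2 = 129.83090
Total PV = 8.75700 + 129.83090 = 138.58789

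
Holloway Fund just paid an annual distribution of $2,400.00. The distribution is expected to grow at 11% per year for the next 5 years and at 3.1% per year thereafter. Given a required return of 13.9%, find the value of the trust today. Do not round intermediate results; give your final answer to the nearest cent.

D_1 = 2664.00000
D_2 = 2957.04000
D_3 = 3282.31440
D_4 = 3643.36898
D_5 = 4044.13957
Terminal value at year 5: TV = D_5×(1+g_2)/(r−g_2) = 4169.50790/0.108 = 38606.55462
P_0 = D_1/(1+r)^1 + D_2/(1+r)^2 + D_3/(1+r)^3 + D_4/(1+r)^4 + D_5/(1+r)^5 + TV/(1+r)^5
    = 2338.89377 + 2279.34335 + 2221.30915 + 2164.75255 + 2109.63594 + 20139.20975 = 31253.14451

$31253.14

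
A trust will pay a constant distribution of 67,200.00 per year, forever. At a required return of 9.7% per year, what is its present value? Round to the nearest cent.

692783.51

Level perpetuity: PV = C / r = 67,200.00 / 0.097 = 692,783.51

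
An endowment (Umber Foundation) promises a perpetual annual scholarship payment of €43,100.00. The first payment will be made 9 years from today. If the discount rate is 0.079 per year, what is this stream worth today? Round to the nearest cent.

€296946.78

Value at end of year 8: C / r = €43,100.00 / 0.079 = €545,569.6203
Discount to today: PV = €545,569.6203 / (1 + 0.079)^8 = €545,569.6203 / 1.837264 = €296,946.78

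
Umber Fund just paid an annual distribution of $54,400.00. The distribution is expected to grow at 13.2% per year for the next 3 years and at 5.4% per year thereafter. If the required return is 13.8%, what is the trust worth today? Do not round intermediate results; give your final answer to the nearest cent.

D_1 = 61580.80000
D_2 = 69709.46560
D_3 = 78911.11506
Terminal value at year 3: TV = D_3×(1+g_2)/(r−g_2) = 83172.31527/0.084 = 990146.61039
P_0 = D_1/(1+r)^1 + D_2/(1+r)^2 + D_3/(1+r)^3 + TV/(1+r)^3
    = 54113.18102 + 53827.87427 + 53544.07176 + 671850.61476 = 833335.74181

$833335.74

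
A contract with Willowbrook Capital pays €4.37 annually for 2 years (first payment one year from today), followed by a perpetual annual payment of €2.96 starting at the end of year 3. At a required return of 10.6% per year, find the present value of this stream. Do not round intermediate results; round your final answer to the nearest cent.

€30.35

PV of 2-year annuity: €4.37 × [1 − (1+0.106)^−2] / 0.106 = 7.52367
Perpetuity value at year 2: €2.96 / 0.106 = 27.92453
PV of perpetuity: 27.92453 / (1+0.106)^2 = 22.82841
Total PV = 7.52367 + 22.82841 = 30.35207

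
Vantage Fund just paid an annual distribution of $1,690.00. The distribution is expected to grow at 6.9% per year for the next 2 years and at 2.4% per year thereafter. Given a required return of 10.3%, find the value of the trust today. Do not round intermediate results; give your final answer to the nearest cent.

D_1 = 1806.61000
D_2 = 1931.26609
Terminal value at year 2: TV = D_2×(1+g_2)/(r−g_2) = 1977.61648/0.079 = 25033.11995
P_0 = D_1/(1+r)^1 + D_2/(1+r)^2 + TV/(1+r)^2
    = 1637.90571 + 1587.41723 + 20576.14234 = 23801.46528

$23801.47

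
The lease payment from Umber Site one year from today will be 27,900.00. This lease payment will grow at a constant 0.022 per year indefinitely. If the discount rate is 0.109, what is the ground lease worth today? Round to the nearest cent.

320689.66

Growing perpetuity: P = D₁ / (r − g) = 27,900.0000 / (0.109 − 0.022) = 320,689.66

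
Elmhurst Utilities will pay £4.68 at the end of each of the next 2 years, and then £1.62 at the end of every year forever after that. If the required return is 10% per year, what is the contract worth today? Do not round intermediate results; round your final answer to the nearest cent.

PV of 2-year annuity: £4.68 × [1 − (1+0.1)^−2] / 0.1 = 8.12231
Perpetuity value at year 2: £1.62 / 0.1 = 16.20000
PV of perpetuity: 16.20000 / (1+0.1)^2 = 13.38843
Total PV = 8.12231 + 13.38843 = 21.51074

£21.51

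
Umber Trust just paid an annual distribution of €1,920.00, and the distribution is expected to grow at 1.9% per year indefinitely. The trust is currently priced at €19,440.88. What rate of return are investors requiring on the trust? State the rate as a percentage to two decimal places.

D₁ = €1,920.00 × 1.019 = €1,956.4800
P = D₁/(r − g) ⇒ r = D₁/P + g = €1,956.4800/€19,440.88 + 0.019 = 0.100637 + 0.019 = 0.119637

11.96%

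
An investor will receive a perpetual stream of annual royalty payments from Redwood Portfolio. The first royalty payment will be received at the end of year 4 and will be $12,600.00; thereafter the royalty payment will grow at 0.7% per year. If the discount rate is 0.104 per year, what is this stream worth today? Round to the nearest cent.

Value at end of year 3: C₁ / (r − g) = $12,600.00 / (0.104 − 0.007) = $129,896.9072
Discount to today: PV = $129,896.9072 / (1 + 0.104)^3 = $129,896.9072 / 1.345573 = $96,536.51

$96536.51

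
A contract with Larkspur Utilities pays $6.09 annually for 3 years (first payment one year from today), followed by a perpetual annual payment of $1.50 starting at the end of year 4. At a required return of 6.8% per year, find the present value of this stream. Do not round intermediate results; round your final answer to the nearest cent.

$34.15

PV of 3-year annuity: $6.09 × [1 − (1+0.068)^−3] / 0.068 = 16.04066
Perpetuity value at year 3: $1.50 / 0.068 = 22.05882
PV of perpetuity: 22.05882 / (1+0.068)^3 = 18.10792
Total PV = 16.04066 + 18.10792 = 34.14859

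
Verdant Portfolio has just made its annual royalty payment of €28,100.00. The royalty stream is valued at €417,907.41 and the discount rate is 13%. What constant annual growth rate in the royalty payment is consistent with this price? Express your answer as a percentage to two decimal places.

P = D₀(1+g)/(r−g) ⇒ P(r−g) = D₀(1+g) ⇒ g(P+D₀) = P·r − D₀
g = (P·r − D₀)/(P + D₀) = (€417,907.41×0.13 − €28,100.00) / (€417,907.41 + €28,100.00) = 0.058806

5.88%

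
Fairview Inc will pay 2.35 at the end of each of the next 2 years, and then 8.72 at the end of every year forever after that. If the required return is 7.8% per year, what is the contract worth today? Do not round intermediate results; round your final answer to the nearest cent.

PV of 2-year annuity: 2.35 × [1 − (1+0.078)^−2] / 0.078 = 4.20219
Perpetuity value at year 2: 8.72 / 0.078 = 111.79487
PV of perpetuity: 111.79487 / (1+0.078)^2 = 96.20206
Total PV = 4.20219 + 96.20206 = 100.40425

100.40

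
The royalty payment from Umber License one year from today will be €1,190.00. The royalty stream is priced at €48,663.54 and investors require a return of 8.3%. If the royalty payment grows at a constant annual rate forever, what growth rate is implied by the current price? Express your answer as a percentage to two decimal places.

P = D₁/(r−g) ⇒ g = r − D₁/P = 0.083 − €1,190.00/€48,663.54 = 0.058546

5.85%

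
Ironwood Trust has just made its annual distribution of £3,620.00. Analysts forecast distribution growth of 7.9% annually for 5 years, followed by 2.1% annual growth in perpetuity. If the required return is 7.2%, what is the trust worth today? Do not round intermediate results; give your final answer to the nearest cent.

£93325.88

D_1 = 3905.98000
D_2 = 4214.55242
D_3 = 4547.50206
D_4 = 4906.75472
D_5 = 5294.38835
Terminal value at year 5: TV = D_5×(1+g_2)/(r−g_2) = 5405.57050/0.051 = 105991.57848
P_0 = D_1/(1+r)^1 + D_2/(1+r)^2 + D_3/(1+r)^3 + D_4/(1+r)^4 + D_5/(1+r)^5 + TV/(1+r)^5
    = 3643.63806 + 3667.43047 + 3691.37825 + 3715.48240 + 3739.74394 + 74868.20712 = 93325.88024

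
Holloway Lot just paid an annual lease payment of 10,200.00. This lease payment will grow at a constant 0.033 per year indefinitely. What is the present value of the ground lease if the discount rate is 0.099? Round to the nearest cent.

D₁ = D₀ × (1 + g) = 10,200.00 × 1.033 = 10,536.6000
Growing perpetuity: P = D₁ / (r − g) = 10,536.6000 / (0.099 − 0.033) = 159,645.45

159645.45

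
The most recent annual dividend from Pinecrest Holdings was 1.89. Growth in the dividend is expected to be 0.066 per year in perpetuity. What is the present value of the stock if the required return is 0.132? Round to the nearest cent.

30.53

D₁ = D₀ × (1 + g) = 1.89 × 1.066 = 2.0147
Growing perpetuity: P = D₁ / (r − g) = 2.0147 / (0.132 − 0.066) = 30.53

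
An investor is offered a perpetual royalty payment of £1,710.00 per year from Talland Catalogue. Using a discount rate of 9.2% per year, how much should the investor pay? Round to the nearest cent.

Level perpetuity: PV = C / r = £1,710.00 / 0.092 = £18,586.96

£18586.96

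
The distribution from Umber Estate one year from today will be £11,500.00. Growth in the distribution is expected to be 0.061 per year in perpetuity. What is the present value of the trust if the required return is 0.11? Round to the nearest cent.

Growing perpetuity: P = D₁ / (r − g) = £11,500.0000 / (0.11 − 0.061) = £234,693.88

£234693.88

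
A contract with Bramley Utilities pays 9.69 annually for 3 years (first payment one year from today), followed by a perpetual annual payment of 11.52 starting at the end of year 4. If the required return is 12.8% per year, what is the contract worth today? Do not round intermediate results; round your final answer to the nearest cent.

85.66

PV of 3-year annuity: 9.69 × [1 − (1+0.128)^−3] / 0.128 = 22.95749
Perpetuity value at year 3: 11.52 / 0.128 = 90.00000
PV of perpetuity: 90.00000 / (1+0.128)^3 = 62.70688
Total PV = 22.95749 + 62.70688 = 85.66437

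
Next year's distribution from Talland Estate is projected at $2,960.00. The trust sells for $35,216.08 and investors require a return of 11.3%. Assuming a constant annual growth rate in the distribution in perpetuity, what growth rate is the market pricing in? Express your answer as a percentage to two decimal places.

2.89%

P = D₁/(r−g) ⇒ g = r − D₁/P = 0.113 − $2,960.00/$35,216.08 = 0.028947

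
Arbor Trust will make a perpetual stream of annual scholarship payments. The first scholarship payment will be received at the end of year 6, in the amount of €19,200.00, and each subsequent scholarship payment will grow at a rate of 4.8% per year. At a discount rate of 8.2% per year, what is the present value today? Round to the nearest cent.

Value at end of year 5: C₁ / (r − g) = €19,200.00 / (0.082 − 0.048) = €564,705.8824
Discount to today: PV = €564,705.8824 / (1 + 0.082)^5 = €564,705.8824 / 1.482983 = €380,790.41

€380790.41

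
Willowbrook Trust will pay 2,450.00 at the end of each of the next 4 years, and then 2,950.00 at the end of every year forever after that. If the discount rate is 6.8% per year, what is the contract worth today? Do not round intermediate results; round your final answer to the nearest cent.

PV of 4-year annuity: 2,450.00 × [1 − (1+0.068)^−4] / 0.068 = 8336.27434
Perpetuity value at year 4: 2,950.00 / 0.068 = 43382.35294
PV of perpetuity: 43382.35294 / (1+0.068)^4 = 33344.79813
Total PV = 8336.27434 + 33344.79813 = 41681.07246

41681.07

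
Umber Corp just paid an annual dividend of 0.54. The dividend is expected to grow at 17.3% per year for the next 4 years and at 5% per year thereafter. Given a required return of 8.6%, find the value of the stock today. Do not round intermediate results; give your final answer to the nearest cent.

24.07

D_1 = 0.63342
D_2 = 0.74300
D_3 = 0.87154
D_4 = 1.02232
Terminal value at year 4: TV = D_4×(1+g_2)/(r−g_2) = 1.07343/0.036 = 29.81759
P_0 = D_1/(1+r)^1 + D_2/(1+r)^2 + D_3/(1+r)^3 + D_4/(1+r)^4 + TV/(1+r)^4
    = 0.58326 + 0.62998 + 0.68045 + 0.73496 + 21.43647 = 24.06513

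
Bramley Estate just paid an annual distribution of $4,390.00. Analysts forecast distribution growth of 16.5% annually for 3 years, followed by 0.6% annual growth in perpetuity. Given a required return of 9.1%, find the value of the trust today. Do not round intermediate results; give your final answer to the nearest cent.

D_1 = 5114.35000
D_2 = 5958.21775
D_3 = 6941.32368
Terminal value at year 3: TV = D_3×(1+g_2)/(r−g_2) = 6982.97162/0.085 = 82152.60730
P_0 = D_1/(1+r)^1 + D_2/(1+r)^2 + D_3/(1+r)^3 + TV/(1+r)^3
    = 4687.76352 + 5005.72365 + 5345.25028 + 63262.60914 = 78301.34659

$78301.35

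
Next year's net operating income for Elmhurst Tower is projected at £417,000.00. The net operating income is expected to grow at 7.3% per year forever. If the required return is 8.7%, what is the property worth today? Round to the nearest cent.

£29785714.29

Growing perpetuity: P = D₁ / (r − g) = £417,000.0000 / (0.087 − 0.073) = £29,785,714.29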